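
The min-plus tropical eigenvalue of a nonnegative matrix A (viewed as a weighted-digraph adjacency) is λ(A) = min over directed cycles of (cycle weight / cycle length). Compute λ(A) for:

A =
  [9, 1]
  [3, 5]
λ(A) = 2

Enumerate directed cycles and compute their means (weight / length). Sample:
  cycle 0 → 0: weight = 9, length = 1, mean = 9/1 ≈ 9.000
  cycle 1 → 1: weight = 5, length = 1, mean = 5/1 ≈ 5.000
  cycle 0 → 1 → 0: weight = 4, length = 2, mean = 4/2 ≈ 2.000
  cycle 1 → 0 → 1: weight = 4, length = 2, mean = 4/2 ≈ 2.000
Minimum mean = 2.000, attained e.g. along the cycle 0 → 1 → 0 with weight 4 and length 2. So λ(A) = 4/2 = 2.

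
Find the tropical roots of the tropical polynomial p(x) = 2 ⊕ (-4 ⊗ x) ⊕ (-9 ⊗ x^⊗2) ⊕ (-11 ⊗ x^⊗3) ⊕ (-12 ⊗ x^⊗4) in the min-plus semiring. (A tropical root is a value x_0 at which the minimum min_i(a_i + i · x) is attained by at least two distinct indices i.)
Roots: {1, 2, 5, 6}

Each tropical root is a break point of the lower envelope of the lines y = a_i + i · x (there are 5 lines, with slopes 0, 1, ..., 4). Only the lines that attain the minimum somewhere contribute to roots; other lines are dominated. Here the surviving (envelope) indices are i = 4, i = 3, i = 2, i = 1, i = 0.
Intersections between consecutive envelope lines give the roots: for adjacent envelope indices i < j the intersection is x = (a_i − a_j) / (j − i). Reading off the sorted break points: {1, 2, 5, 6}.
Verification: at each break x_0, at least two indices attain the minimum of min_i(a_i + i · x_0).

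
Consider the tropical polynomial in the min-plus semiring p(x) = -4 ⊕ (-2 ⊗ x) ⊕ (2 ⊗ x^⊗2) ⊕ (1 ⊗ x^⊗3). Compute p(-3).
p(-3) = -8

A tropical monomial a ⊗ x^⊗i evaluates to a + i · x. Evaluating each term at x = -3:
  Term 0 contributes -4 + 0 · -3 = -4
  Term 1 contributes -2 + 1 · -3 = -5
  Term 2 contributes 2 + 2 · -3 = -4
  Term 3 contributes 1 + 3 · -3 = -8
p(-3) = ⊕ of these = min[-4, -5, -4, -8] = -8.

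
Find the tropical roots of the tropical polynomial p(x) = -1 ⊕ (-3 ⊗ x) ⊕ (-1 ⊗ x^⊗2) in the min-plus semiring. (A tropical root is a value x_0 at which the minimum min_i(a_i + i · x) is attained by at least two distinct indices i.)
Roots: {-2, 2}

Each tropical root is a break point of the lower envelope of the lines y = a_i + i · x (there are 3 lines, with slopes 0, 1, ..., 2). Only the lines that attain the minimum somewhere contribute to roots; other lines are dominated. Here the surviving (envelope) indices are i = 2, i = 1, i = 0.
Intersections between consecutive envelope lines give the roots: for adjacent envelope indices i < j the intersection is x = (a_i − a_j) / (j − i). Reading off the sorted break points: {-2, 2}.
Verification: at each break x_0, at least two indices attain the minimum of min_i(a_i + i · x_0).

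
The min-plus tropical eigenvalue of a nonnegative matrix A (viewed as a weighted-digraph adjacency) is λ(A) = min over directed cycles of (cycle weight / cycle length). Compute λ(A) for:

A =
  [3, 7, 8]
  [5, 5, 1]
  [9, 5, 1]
λ(A) = 1

Enumerate directed cycles and compute their means (weight / length). Sample:
  cycle 0 → 0: weight = 3, length = 1, mean = 3/1 ≈ 3.000
  cycle 1 → 1: weight = 5, length = 1, mean = 5/1 ≈ 5.000
  cycle 2 → 2: weight = 1, length = 1, mean = 1/1 ≈ 1.000
  cycle 0 → 1 → 0: weight = 12, length = 2, mean = 12/2 ≈ 6.000
  cycle 0 → 2 → 0: weight = 17, length = 2, mean = 17/2 ≈ 8.500
  cycle 1 → 0 → 1: weight = 12, length = 2, mean = 12/2 ≈ 6.000
Minimum mean = 1.000, attained e.g. along the cycle 2 → 2 with weight 1 and length 1. So λ(A) = 1/1 = 1.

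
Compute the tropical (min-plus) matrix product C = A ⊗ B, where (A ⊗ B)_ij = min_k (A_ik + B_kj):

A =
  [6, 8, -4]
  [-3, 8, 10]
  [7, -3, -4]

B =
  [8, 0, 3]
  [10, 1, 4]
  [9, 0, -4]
A ⊗ B =
  [5, -4, -8]
  [5, -3, 0]
  [5, -4, -8]

Apply the min-plus product entry-by-entry:
  C[0][0] = min over k of (A[0][0] + B[0][0] = 6 + 8 = 14, A[0][1] + B[1][0] = 8 + 10 = 18, A[0][2] + B[2][0] = -4 + 9 = 5) = 5 (attained at k = 2)
  C[0][1] = min over k of (A[0][0] + B[0][1] = 6 + 0 = 6, A[0][1] + B[1][1] = 8 + 1 = 9, A[0][2] + B[2][1] = -4 + 0 = -4) = -4 (attained at k = 2)
  C[0][2] = min over k of (A[0][0] + B[0][2] = 6 + 3 = 9, A[0][1] + B[1][2] = 8 + 4 = 12, A[0][2] + B[2][2] = -4 + -4 = -8) = -8 (attained at k = 2)
  C[1][0] = min over k of (A[1][0] + B[0][0] = -3 + 8 = 5, A[1][1] + B[1][0] = 8 + 10 = 18, A[1][2] + B[2][0] = 10 + 9 = 19) = 5 (attained at k = 0)
  C[1][1] = min over k of (A[1][0] + B[0][1] = -3 + 0 = -3, A[1][1] + B[1][1] = 8 + 1 = 9, A[1][2] + B[2][1] = 10 + 0 = 10) = -3 (attained at k = 0)
  C[1][2] = min over k of (A[1][0] + B[0][2] = -3 + 3 = 0, A[1][1] + B[1][2] = 8 + 4 = 12, A[1][2] + B[2][2] = 10 + -4 = 6) = 0 (attained at k = 0)
  C[2][0] = min over k of (A[2][0] + B[0][0] = 7 + 8 = 15, A[2][1] + B[1][0] = -3 + 10 = 7, A[2][2] + B[2][0] = -4 + 9 = 5) = 5 (attained at k = 2)
  C[2][1] = min over k of (A[2][0] + B[0][1] = 7 + 0 = 7, A[2][1] + B[1][1] = -3 + 1 = -2, A[2][2] + B[2][1] = -4 + 0 = -4) = -4 (attained at k = 2)
  C[2][2] = min over k of (A[2][0] + B[0][2] = 7 + 3 = 10, A[2][1] + B[1][2] = -3 + 4 = 1, A[2][2] + B[2][2] = -4 + -4 = -8) = -8 (attained at k = 2)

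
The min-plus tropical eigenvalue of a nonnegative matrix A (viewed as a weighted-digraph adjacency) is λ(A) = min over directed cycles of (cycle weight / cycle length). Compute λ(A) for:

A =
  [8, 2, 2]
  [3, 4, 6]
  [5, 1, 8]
λ(A) = 2

Enumerate directed cycles and compute their means (weight / length). Sample:
  cycle 0 → 0: weight = 8, length = 1, mean = 8/1 ≈ 8.000
  cycle 1 → 1: weight = 4, length = 1, mean = 4/1 ≈ 4.000
  cycle 2 → 2: weight = 8, length = 1, mean = 8/1 ≈ 8.000
  cycle 0 → 1 → 0: weight = 5, length = 2, mean = 5/2 ≈ 2.500
  cycle 0 → 2 → 0: weight = 7, length = 2, mean = 7/2 ≈ 3.500
  cycle 1 → 0 → 1: weight = 5, length = 2, mean = 5/2 ≈ 2.500
Minimum mean = 2.000, attained e.g. along the cycle 0 → 2 → 1 → 0 with weight 6 and length 3. So λ(A) = 6/3 = 2.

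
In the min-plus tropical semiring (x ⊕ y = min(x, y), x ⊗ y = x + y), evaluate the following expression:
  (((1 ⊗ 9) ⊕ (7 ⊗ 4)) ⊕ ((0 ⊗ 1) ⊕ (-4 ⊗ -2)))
(((1 ⊗ 9) ⊕ (7 ⊗ 4)) ⊕ ((0 ⊗ 1) ⊕ (-4 ⊗ -2))) = -6

Expand innermost to outermost. Recall ⊕ takes the minimum of its arguments and ⊗ takes their sum. Working out the expression (((1 ⊗ 9) ⊕ (7 ⊗ 4)) ⊕ ((0 ⊗ 1) ⊕ (-4 ⊗ -2))) gives -6.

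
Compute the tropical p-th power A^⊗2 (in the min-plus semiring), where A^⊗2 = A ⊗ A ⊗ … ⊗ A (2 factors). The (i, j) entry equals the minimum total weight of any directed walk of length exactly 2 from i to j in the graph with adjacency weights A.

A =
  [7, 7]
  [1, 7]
A^⊗2 =
  [8, 14]
  [8, 8]

Each entry (A^⊗2)_ij equals the minimum over all length-2 walks i = v_0 → v_1 → … → v_2 = j of Σ_t A[v_t][v_{t+1}]. For example, for (i, j) = (0, 1) we minimise over 2 possible intermediate vertex sequences; the minimum is 14, attained along the walk 0 → 0 → 1.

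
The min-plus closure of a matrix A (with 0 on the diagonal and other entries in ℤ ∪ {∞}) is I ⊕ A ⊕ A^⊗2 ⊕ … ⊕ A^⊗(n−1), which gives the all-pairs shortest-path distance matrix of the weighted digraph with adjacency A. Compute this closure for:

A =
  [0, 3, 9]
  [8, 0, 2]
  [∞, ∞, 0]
Closure =
  [0, 3, 5]
  [8, 0, 2]
  [∞, ∞, 0]

This is the Floyd-Warshall all-pairs shortest-path computation. For each intermediate vertex k = 0, 1, …, 2, update dist[i][j] ← min(dist[i][j], dist[i][k] + dist[k][j]). The final matrix gives, for each (i, j), the minimum total weight of any directed path from i to j (possibly empty when i = j).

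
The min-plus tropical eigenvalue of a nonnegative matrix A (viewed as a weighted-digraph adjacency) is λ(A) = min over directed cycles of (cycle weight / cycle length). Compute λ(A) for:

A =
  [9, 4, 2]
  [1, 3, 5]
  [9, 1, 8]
λ(A) = 4/3

Enumerate directed cycles and compute their means (weight / length). Sample:
  cycle 0 → 0: weight = 9, length = 1, mean = 9/1 ≈ 9.000
  cycle 1 → 1: weight = 3, length = 1, mean = 3/1 ≈ 3.000
  cycle 2 → 2: weight = 8, length = 1, mean = 8/1 ≈ 8.000
  cycle 0 → 1 → 0: weight = 5, length = 2, mean = 5/2 ≈ 2.500
  cycle 0 → 2 → 0: weight = 11, length = 2, mean = 11/2 ≈ 5.500
  cycle 1 → 0 → 1: weight = 5, length = 2, mean = 5/2 ≈ 2.500
Minimum mean = 1.333, attained e.g. along the cycle 0 → 2 → 1 → 0 with weight 4 and length 3. So λ(A) = 4/3 = 4/3.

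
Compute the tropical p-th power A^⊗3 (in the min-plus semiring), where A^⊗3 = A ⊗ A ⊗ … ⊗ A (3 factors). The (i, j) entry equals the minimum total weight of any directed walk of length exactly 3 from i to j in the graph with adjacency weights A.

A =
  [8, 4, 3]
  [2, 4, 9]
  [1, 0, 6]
A^⊗3 =
  [5, 7, 7]
  [6, 5, 9]
  [5, 4, 5]

Each entry (A^⊗3)_ij equals the minimum over all length-3 walks i = v_0 → v_1 → … → v_3 = j of Σ_t A[v_t][v_{t+1}]. For example, for (i, j) = (0, 2) we minimise over 9 possible intermediate vertex sequences; the minimum is 7, attained along the walk 0 → 2 → 0 → 2.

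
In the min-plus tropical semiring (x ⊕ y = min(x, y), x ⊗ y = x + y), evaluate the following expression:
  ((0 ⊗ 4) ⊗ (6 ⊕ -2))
((0 ⊗ 4) ⊗ (6 ⊕ -2)) = 2

Expand innermost to outermost. Recall ⊕ takes the minimum of its arguments and ⊗ takes their sum. Working out the expression ((0 ⊗ 4) ⊗ (6 ⊕ -2)) gives 2.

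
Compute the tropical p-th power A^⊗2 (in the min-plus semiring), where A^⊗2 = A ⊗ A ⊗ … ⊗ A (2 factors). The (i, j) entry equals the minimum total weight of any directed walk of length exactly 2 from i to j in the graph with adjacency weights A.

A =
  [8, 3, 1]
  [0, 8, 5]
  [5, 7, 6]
A^⊗2 =
  [3, 8, 7]
  [8, 3, 1]
  [7, 8, 6]

Each entry (A^⊗2)_ij equals the minimum over all length-2 walks i = v_0 → v_1 → … → v_2 = j of Σ_t A[v_t][v_{t+1}]. For example, for (i, j) = (0, 2) we minimise over 3 possible intermediate vertex sequences; the minimum is 7, attained along the walk 0 → 2 → 2.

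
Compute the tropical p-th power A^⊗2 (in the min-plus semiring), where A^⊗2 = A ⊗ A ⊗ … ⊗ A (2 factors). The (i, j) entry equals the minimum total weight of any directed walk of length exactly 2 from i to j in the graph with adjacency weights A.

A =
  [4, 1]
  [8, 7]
A^⊗2 =
  [8, 5]
  [12, 9]

Each entry (A^⊗2)_ij equals the minimum over all length-2 walks i = v_0 → v_1 → … → v_2 = j of Σ_t A[v_t][v_{t+1}]. For example, for (i, j) = (0, 1) we minimise over 2 possible intermediate vertex sequences; the minimum is 5, attained along the walk 0 → 0 → 1.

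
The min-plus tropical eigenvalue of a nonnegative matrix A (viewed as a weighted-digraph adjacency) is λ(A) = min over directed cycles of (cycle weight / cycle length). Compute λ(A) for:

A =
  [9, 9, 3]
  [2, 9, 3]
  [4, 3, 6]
λ(A) = 8/3

Enumerate directed cycles and compute their means (weight / length). Sample:
  cycle 0 → 0: weight = 9, length = 1, mean = 9/1 ≈ 9.000
  cycle 1 → 1: weight = 9, length = 1, mean = 9/1 ≈ 9.000
  cycle 2 → 2: weight = 6, length = 1, mean = 6/1 ≈ 6.000
  cycle 0 → 1 → 0: weight = 11, length = 2, mean = 11/2 ≈ 5.500
  cycle 0 → 2 → 0: weight = 7, length = 2, mean = 7/2 ≈ 3.500
  cycle 1 → 0 → 1: weight = 11, length = 2, mean = 11/2 ≈ 5.500
Minimum mean = 2.667, attained e.g. along the cycle 0 → 2 → 1 → 0 with weight 8 and length 3. So λ(A) = 8/3 = 8/3.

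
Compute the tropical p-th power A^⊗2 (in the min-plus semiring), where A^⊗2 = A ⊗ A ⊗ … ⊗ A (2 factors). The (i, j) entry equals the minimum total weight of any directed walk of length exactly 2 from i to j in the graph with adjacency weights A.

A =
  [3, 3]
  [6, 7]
A^⊗2 =
  [6, 6]
  [9, 9]

Each entry (A^⊗2)_ij equals the minimum over all length-2 walks i = v_0 → v_1 → … → v_2 = j of Σ_t A[v_t][v_{t+1}]. For example, for (i, j) = (0, 1) we minimise over 2 possible intermediate vertex sequences; the minimum is 6, attained along the walk 0 → 0 → 1.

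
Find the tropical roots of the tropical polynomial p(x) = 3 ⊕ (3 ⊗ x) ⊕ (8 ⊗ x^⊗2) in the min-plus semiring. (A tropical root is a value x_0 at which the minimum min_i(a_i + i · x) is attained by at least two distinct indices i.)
Roots: {-5, 0}

Each tropical root is a break point of the lower envelope of the lines y = a_i + i · x (there are 3 lines, with slopes 0, 1, ..., 2). Only the lines that attain the minimum somewhere contribute to roots; other lines are dominated. Here the surviving (envelope) indices are i = 2, i = 1, i = 0.
Intersections between consecutive envelope lines give the roots: for adjacent envelope indices i < j the intersection is x = (a_i − a_j) / (j − i). Reading off the sorted break points: {-5, 0}.
Verification: at each break x_0, at least two indices attain the minimum of min_i(a_i + i · x_0).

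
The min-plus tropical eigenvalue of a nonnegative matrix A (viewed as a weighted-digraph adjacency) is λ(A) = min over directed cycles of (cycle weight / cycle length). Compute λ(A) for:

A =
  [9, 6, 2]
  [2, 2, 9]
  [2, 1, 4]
λ(A) = 5/3

Enumerate directed cycles and compute their means (weight / length). Sample:
  cycle 0 → 0: weight = 9, length = 1, mean = 9/1 ≈ 9.000
  cycle 1 → 1: weight = 2, length = 1, mean = 2/1 ≈ 2.000
  cycle 2 → 2: weight = 4, length = 1, mean = 4/1 ≈ 4.000
  cycle 0 → 1 → 0: weight = 8, length = 2, mean = 8/2 ≈ 4.000
  cycle 0 → 2 → 0: weight = 4, length = 2, mean = 4/2 ≈ 2.000
  cycle 1 → 0 → 1: weight = 8, length = 2, mean = 8/2 ≈ 4.000
Minimum mean = 1.667, attained e.g. along the cycle 0 → 2 → 1 → 0 with weight 5 and length 3. So λ(A) = 5/3 = 5/3.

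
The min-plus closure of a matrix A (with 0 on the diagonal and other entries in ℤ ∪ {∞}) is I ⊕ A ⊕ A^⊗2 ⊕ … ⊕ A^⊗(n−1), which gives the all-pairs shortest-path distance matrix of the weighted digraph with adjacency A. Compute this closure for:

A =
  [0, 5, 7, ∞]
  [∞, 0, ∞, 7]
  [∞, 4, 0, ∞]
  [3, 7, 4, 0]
Closure =
  [0, 5, 7, 12]
  [10, 0, 11, 7]
  [14, 4, 0, 11]
  [3, 7, 4, 0]

This is the Floyd-Warshall all-pairs shortest-path computation. For each intermediate vertex k = 0, 1, …, 3, update dist[i][j] ← min(dist[i][j], dist[i][k] + dist[k][j]). The final matrix gives, for each (i, j), the minimum total weight of any directed path from i to j (possibly empty when i = j).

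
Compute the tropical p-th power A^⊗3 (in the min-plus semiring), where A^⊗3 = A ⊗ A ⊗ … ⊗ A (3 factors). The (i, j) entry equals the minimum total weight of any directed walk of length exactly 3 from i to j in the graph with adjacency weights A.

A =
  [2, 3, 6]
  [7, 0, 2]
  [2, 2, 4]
A^⊗3 =
  [6, 3, 5]
  [4, 0, 2]
  [6, 2, 4]

Each entry (A^⊗3)_ij equals the minimum over all length-3 walks i = v_0 → v_1 → … → v_3 = j of Σ_t A[v_t][v_{t+1}]. For example, for (i, j) = (0, 2) we minimise over 9 possible intermediate vertex sequences; the minimum is 5, attained along the walk 0 → 1 → 1 → 2.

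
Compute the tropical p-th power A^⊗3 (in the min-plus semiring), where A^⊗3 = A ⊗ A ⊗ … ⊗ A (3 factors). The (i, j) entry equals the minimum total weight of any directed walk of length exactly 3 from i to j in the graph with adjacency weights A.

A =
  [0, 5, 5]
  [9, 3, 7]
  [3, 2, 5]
A^⊗3 =
  [0, 5, 5]
  [9, 9, 13]
  [3, 8, 8]

Each entry (A^⊗3)_ij equals the minimum over all length-3 walks i = v_0 → v_1 → … → v_3 = j of Σ_t A[v_t][v_{t+1}]. For example, for (i, j) = (0, 2) we minimise over 9 possible intermediate vertex sequences; the minimum is 5, attained along the walk 0 → 0 → 0 → 2.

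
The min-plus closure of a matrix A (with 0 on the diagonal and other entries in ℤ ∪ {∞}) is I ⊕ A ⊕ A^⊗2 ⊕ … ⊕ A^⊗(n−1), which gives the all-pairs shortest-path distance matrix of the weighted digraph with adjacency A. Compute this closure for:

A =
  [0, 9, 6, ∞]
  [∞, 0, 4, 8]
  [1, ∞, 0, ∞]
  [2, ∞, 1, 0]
Closure =
  [0, 9, 6, 17]
  [5, 0, 4, 8]
  [1, 10, 0, 18]
  [2, 11, 1, 0]

This is the Floyd-Warshall all-pairs shortest-path computation. For each intermediate vertex k = 0, 1, …, 3, update dist[i][j] ← min(dist[i][j], dist[i][k] + dist[k][j]). The final matrix gives, for each (i, j), the minimum total weight of any directed path from i to j (possibly empty when i = j).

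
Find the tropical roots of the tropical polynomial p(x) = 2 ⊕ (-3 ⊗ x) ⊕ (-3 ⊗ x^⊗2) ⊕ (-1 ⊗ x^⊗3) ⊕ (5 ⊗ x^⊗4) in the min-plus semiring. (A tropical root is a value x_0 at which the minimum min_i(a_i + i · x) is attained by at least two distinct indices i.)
Roots: {-6, -2, 0, 5}

Each tropical root is a break point of the lower envelope of the lines y = a_i + i · x (there are 5 lines, with slopes 0, 1, ..., 4). Only the lines that attain the minimum somewhere contribute to roots; other lines are dominated. Here the surviving (envelope) indices are i = 4, i = 3, i = 2, i = 1, i = 0.
Intersections between consecutive envelope lines give the roots: for adjacent envelope indices i < j the intersection is x = (a_i − a_j) / (j − i). Reading off the sorted break points: {-6, -2, 0, 5}.
Verification: at each break x_0, at least two indices attain the minimum of min_i(a_i + i · x_0).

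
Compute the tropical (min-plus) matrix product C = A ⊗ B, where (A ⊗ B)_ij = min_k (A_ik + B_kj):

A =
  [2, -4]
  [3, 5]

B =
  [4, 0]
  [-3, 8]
A ⊗ B =
  [-7, 2]
  [2, 3]

Apply the min-plus product entry-by-entry:
  C[0][0] = min over k of (A[0][0] + B[0][0] = 2 + 4 = 6, A[0][1] + B[1][0] = -4 + -3 = -7) = -7 (attained at k = 1)
  C[0][1] = min over k of (A[0][0] + B[0][1] = 2 + 0 = 2, A[0][1] + B[1][1] = -4 + 8 = 4) = 2 (attained at k = 0)
  C[1][0] = min over k of (A[1][0] + B[0][0] = 3 + 4 = 7, A[1][1] + B[1][0] = 5 + -3 = 2) = 2 (attained at k = 1)
  C[1][1] = min over k of (A[1][0] + B[0][1] = 3 + 0 = 3, A[1][1] + B[1][1] = 5 + 8 = 13) = 3 (attained at k = 0)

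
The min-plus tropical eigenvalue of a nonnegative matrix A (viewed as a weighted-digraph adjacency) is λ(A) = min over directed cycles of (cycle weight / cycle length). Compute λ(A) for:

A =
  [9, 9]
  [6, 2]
λ(A) = 2

Enumerate directed cycles and compute their means (weight / length). Sample:
  cycle 0 → 0: weight = 9, length = 1, mean = 9/1 ≈ 9.000
  cycle 1 → 1: weight = 2, length = 1, mean = 2/1 ≈ 2.000
  cycle 0 → 1 → 0: weight = 15, length = 2, mean = 15/2 ≈ 7.500
  cycle 1 → 0 → 1: weight = 15, length = 2, mean = 15/2 ≈ 7.500
Minimum mean = 2.000, attained e.g. along the cycle 1 → 1 with weight 2 and length 1. So λ(A) = 2/1 = 2.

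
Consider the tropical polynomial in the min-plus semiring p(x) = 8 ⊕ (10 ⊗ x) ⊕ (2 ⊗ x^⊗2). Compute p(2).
p(2) = 6

A tropical monomial a ⊗ x^⊗i evaluates to a + i · x. Evaluating each term at x = 2:
  Term 0 contributes 8 + 0 · 2 = 8
  Term 1 contributes 10 + 1 · 2 = 12
  Term 2 contributes 2 + 2 · 2 = 6
p(2) = ⊕ of these = min[8, 12, 6] = 6.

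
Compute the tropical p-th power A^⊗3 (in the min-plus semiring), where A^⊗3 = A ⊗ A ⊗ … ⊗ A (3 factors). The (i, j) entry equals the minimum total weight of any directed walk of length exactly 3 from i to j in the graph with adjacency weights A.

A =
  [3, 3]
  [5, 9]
A^⊗3 =
  [9, 9]
  [11, 11]

Each entry (A^⊗3)_ij equals the minimum over all length-3 walks i = v_0 → v_1 → … → v_3 = j of Σ_t A[v_t][v_{t+1}]. For example, for (i, j) = (0, 1) we minimise over 4 possible intermediate vertex sequences; the minimum is 9, attained along the walk 0 → 0 → 0 → 1.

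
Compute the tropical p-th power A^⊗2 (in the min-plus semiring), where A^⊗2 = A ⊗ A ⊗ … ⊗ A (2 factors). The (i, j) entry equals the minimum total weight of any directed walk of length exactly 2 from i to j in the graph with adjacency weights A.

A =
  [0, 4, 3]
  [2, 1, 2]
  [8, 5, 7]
A^⊗2 =
  [0, 4, 3]
  [2, 2, 3]
  [7, 6, 7]

Each entry (A^⊗2)_ij equals the minimum over all length-2 walks i = v_0 → v_1 → … → v_2 = j of Σ_t A[v_t][v_{t+1}]. For example, for (i, j) = (0, 2) we minimise over 3 possible intermediate vertex sequences; the minimum is 3, attained along the walk 0 → 0 → 2.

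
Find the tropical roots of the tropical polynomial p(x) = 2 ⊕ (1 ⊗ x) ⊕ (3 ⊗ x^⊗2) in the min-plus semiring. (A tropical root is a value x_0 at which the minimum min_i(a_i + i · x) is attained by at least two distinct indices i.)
Roots: {-2, 1}

Each tropical root is a break point of the lower envelope of the lines y = a_i + i · x (there are 3 lines, with slopes 0, 1, ..., 2). Only the lines that attain the minimum somewhere contribute to roots; other lines are dominated. Here the surviving (envelope) indices are i = 2, i = 1, i = 0.
Intersections between consecutive envelope lines give the roots: for adjacent envelope indices i < j the intersection is x = (a_i − a_j) / (j − i). Reading off the sorted break points: {-2, 1}.
Verification: at each break x_0, at least two indices attain the minimum of min_i(a_i + i · x_0).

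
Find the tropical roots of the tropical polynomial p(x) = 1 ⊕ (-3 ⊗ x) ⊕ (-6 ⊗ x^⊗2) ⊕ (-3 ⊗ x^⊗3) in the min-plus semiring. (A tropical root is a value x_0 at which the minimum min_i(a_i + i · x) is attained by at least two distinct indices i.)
Roots: {-3, 3, 4}

Each tropical root is a break point of the lower envelope of the lines y = a_i + i · x (there are 4 lines, with slopes 0, 1, ..., 3). Only the lines that attain the minimum somewhere contribute to roots; other lines are dominated. Here the surviving (envelope) indices are i = 3, i = 2, i = 1, i = 0.
Intersections between consecutive envelope lines give the roots: for adjacent envelope indices i < j the intersection is x = (a_i − a_j) / (j − i). Reading off the sorted break points: {-3, 3, 4}.
Verification: at each break x_0, at least two indices attain the minimum of min_i(a_i + i · x_0).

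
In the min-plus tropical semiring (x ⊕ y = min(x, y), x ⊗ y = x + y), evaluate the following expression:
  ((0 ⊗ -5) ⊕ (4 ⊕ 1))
((0 ⊗ -5) ⊕ (4 ⊕ 1)) = -5

Expand innermost to outermost. Recall ⊕ takes the minimum of its arguments and ⊗ takes their sum. Working out the expression ((0 ⊗ -5) ⊕ (4 ⊕ 1)) gives -5.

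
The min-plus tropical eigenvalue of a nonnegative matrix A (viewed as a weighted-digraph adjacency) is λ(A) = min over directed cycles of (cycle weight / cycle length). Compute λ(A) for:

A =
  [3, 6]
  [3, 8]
λ(A) = 3

Enumerate directed cycles and compute their means (weight / length). Sample:
  cycle 0 → 0: weight = 3, length = 1, mean = 3/1 ≈ 3.000
  cycle 1 → 1: weight = 8, length = 1, mean = 8/1 ≈ 8.000
  cycle 0 → 1 → 0: weight = 9, length = 2, mean = 9/2 ≈ 4.500
  cycle 1 → 0 → 1: weight = 9, length = 2, mean = 9/2 ≈ 4.500
Minimum mean = 3.000, attained e.g. along the cycle 0 → 0 with weight 3 and length 1. So λ(A) = 3/1 = 3.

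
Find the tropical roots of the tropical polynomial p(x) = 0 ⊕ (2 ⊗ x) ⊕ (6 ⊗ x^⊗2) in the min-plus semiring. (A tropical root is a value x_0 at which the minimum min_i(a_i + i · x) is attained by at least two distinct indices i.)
Roots: {-4, -2}

Each tropical root is a break point of the lower envelope of the lines y = a_i + i · x (there are 3 lines, with slopes 0, 1, ..., 2). Only the lines that attain the minimum somewhere contribute to roots; other lines are dominated. Here the surviving (envelope) indices are i = 2, i = 1, i = 0.
Intersections between consecutive envelope lines give the roots: for adjacent envelope indices i < j the intersection is x = (a_i − a_j) / (j − i). Reading off the sorted break points: {-4, -2}.
Verification: at each break x_0, at least two indices attain the minimum of min_i(a_i + i · x_0).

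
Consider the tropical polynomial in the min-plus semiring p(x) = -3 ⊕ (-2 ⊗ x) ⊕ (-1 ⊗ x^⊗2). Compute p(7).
p(7) = -3

A tropical monomial a ⊗ x^⊗i evaluates to a + i · x. Evaluating each term at x = 7:
  Term 0 contributes -3 + 0 · 7 = -3
  Term 1 contributes -2 + 1 · 7 = 5
  Term 2 contributes -1 + 2 · 7 = 13
p(7) = ⊕ of these = min[-3, 5, 13] = -3.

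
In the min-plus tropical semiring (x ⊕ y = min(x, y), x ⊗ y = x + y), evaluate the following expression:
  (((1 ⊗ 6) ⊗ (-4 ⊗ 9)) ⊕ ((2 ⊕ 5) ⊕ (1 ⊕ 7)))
(((1 ⊗ 6) ⊗ (-4 ⊗ 9)) ⊕ ((2 ⊕ 5) ⊕ (1 ⊕ 7))) = 1

Expand innermost to outermost. Recall ⊕ takes the minimum of its arguments and ⊗ takes their sum. Working out the expression (((1 ⊗ 6) ⊗ (-4 ⊗ 9)) ⊕ ((2 ⊕ 5) ⊕ (1 ⊕ 7))) gives 1.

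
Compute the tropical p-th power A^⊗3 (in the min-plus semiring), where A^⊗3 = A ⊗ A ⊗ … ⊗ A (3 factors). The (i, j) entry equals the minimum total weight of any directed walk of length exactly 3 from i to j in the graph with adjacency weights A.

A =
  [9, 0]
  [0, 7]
A^⊗3 =
  [7, 0]
  [0, 7]

Each entry (A^⊗3)_ij equals the minimum over all length-3 walks i = v_0 → v_1 → … → v_3 = j of Σ_t A[v_t][v_{t+1}]. For example, for (i, j) = (0, 1) we minimise over 4 possible intermediate vertex sequences; the minimum is 0, attained along the walk 0 → 1 → 0 → 1.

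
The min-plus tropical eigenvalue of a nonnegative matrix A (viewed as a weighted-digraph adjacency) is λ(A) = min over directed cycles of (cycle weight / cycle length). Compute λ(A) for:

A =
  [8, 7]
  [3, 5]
λ(A) = 5

Enumerate directed cycles and compute their means (weight / length). Sample:
  cycle 0 → 0: weight = 8, length = 1, mean = 8/1 ≈ 8.000
  cycle 1 → 1: weight = 5, length = 1, mean = 5/1 ≈ 5.000
  cycle 0 → 1 → 0: weight = 10, length = 2, mean = 10/2 ≈ 5.000
  cycle 1 → 0 → 1: weight = 10, length = 2, mean = 10/2 ≈ 5.000
Minimum mean = 5.000, attained e.g. along the cycle 1 → 1 with weight 5 and length 1. So λ(A) = 5/1 = 5.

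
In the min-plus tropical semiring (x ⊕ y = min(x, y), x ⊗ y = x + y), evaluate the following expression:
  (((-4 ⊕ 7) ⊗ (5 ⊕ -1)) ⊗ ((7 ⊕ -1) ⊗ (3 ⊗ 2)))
(((-4 ⊕ 7) ⊗ (5 ⊕ -1)) ⊗ ((7 ⊕ -1) ⊗ (3 ⊗ 2))) = -1

Expand innermost to outermost. Recall ⊕ takes the minimum of its arguments and ⊗ takes their sum. Working out the expression (((-4 ⊕ 7) ⊗ (5 ⊕ -1)) ⊗ ((7 ⊕ -1) ⊗ (3 ⊗ 2))) gives -1.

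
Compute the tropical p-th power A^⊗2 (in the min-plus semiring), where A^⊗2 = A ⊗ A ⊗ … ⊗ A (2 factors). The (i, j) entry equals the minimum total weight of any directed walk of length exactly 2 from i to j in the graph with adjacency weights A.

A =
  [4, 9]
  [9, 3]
A^⊗2 =
  [8, 12]
  [12, 6]

Each entry (A^⊗2)_ij equals the minimum over all length-2 walks i = v_0 → v_1 → … → v_2 = j of Σ_t A[v_t][v_{t+1}]. For example, for (i, j) = (0, 1) we minimise over 2 possible intermediate vertex sequences; the minimum is 12, attained along the walk 0 → 1 → 1.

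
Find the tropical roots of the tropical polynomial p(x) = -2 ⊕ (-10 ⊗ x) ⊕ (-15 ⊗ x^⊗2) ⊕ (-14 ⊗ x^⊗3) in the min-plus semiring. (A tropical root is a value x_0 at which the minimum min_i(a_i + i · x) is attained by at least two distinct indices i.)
Roots: {-1, 5, 8}

Each tropical root is a break point of the lower envelope of the lines y = a_i + i · x (there are 4 lines, with slopes 0, 1, ..., 3). Only the lines that attain the minimum somewhere contribute to roots; other lines are dominated. Here the surviving (envelope) indices are i = 3, i = 2, i = 1, i = 0.
Intersections between consecutive envelope lines give the roots: for adjacent envelope indices i < j the intersection is x = (a_i − a_j) / (j − i). Reading off the sorted break points: {-1, 5, 8}.
Verification: at each break x_0, at least two indices attain the minimum of min_i(a_i + i · x_0).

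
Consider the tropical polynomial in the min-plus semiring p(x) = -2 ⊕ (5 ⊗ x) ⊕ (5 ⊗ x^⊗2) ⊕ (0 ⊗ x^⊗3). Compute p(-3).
p(-3) = -9

A tropical monomial a ⊗ x^⊗i evaluates to a + i · x. Evaluating each term at x = -3:
  Term 0 contributes -2 + 0 · -3 = -2
  Term 1 contributes 5 + 1 · -3 = 2
  Term 2 contributes 5 + 2 · -3 = -1
  Term 3 contributes 0 + 3 · -3 = -9
p(-3) = ⊕ of these = min[-2, 2, -1, -9] = -9.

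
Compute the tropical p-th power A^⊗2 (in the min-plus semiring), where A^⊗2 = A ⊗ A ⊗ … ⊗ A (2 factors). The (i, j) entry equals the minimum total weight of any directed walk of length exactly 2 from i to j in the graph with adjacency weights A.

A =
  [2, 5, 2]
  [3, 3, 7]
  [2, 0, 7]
A^⊗2 =
  [4, 2, 4]
  [5, 6, 5]
  [3, 3, 4]

Each entry (A^⊗2)_ij equals the minimum over all length-2 walks i = v_0 → v_1 → … → v_2 = j of Σ_t A[v_t][v_{t+1}]. For example, for (i, j) = (0, 2) we minimise over 3 possible intermediate vertex sequences; the minimum is 4, attained along the walk 0 → 0 → 2.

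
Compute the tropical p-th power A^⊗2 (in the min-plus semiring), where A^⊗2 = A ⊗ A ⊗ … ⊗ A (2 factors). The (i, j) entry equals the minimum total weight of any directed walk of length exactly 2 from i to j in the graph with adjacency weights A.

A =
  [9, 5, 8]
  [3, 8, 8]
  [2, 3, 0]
A^⊗2 =
  [8, 11, 8]
  [10, 8, 8]
  [2, 3, 0]

Each entry (A^⊗2)_ij equals the minimum over all length-2 walks i = v_0 → v_1 → … → v_2 = j of Σ_t A[v_t][v_{t+1}]. For example, for (i, j) = (0, 2) we minimise over 3 possible intermediate vertex sequences; the minimum is 8, attained along the walk 0 → 2 → 2.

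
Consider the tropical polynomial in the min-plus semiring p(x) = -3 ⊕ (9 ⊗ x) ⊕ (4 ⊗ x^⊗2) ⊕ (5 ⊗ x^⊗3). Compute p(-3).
p(-3) = -4

A tropical monomial a ⊗ x^⊗i evaluates to a + i · x. Evaluating each term at x = -3:
  Term 0 contributes -3 + 0 · -3 = -3
  Term 1 contributes 9 + 1 · -3 = 6
  Term 2 contributes 4 + 2 · -3 = -2
  Term 3 contributes 5 + 3 · -3 = -4
p(-3) = ⊕ of these = min[-3, 6, -2, -4] = -4.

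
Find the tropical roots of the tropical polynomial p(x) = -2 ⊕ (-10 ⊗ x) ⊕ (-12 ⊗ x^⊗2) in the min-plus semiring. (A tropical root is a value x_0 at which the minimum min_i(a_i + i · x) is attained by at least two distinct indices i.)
Roots: {2, 8}

Each tropical root is a break point of the lower envelope of the lines y = a_i + i · x (there are 3 lines, with slopes 0, 1, ..., 2). Only the lines that attain the minimum somewhere contribute to roots; other lines are dominated. Here the surviving (envelope) indices are i = 2, i = 1, i = 0.
Intersections between consecutive envelope lines give the roots: for adjacent envelope indices i < j the intersection is x = (a_i − a_j) / (j − i). Reading off the sorted break points: {2, 8}.
Verification: at each break x_0, at least two indices attain the minimum of min_i(a_i + i · x_0).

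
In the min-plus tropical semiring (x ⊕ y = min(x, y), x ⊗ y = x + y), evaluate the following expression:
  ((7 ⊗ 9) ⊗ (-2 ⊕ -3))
((7 ⊗ 9) ⊗ (-2 ⊕ -3)) = 13

Expand innermost to outermost. Recall ⊕ takes the minimum of its arguments and ⊗ takes their sum. Working out the expression ((7 ⊗ 9) ⊗ (-2 ⊕ -3)) gives 13.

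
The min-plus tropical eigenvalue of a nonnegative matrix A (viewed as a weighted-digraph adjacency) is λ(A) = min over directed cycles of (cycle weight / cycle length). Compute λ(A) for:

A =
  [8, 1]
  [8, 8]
λ(A) = 9/2

Enumerate directed cycles and compute their means (weight / length). Sample:
  cycle 0 → 0: weight = 8, length = 1, mean = 8/1 ≈ 8.000
  cycle 1 → 1: weight = 8, length = 1, mean = 8/1 ≈ 8.000
  cycle 0 → 1 → 0: weight = 9, length = 2, mean = 9/2 ≈ 4.500
  cycle 1 → 0 → 1: weight = 9, length = 2, mean = 9/2 ≈ 4.500
Minimum mean = 4.500, attained e.g. along the cycle 0 → 1 → 0 with weight 9 and length 2. So λ(A) = 9/2 = 9/2.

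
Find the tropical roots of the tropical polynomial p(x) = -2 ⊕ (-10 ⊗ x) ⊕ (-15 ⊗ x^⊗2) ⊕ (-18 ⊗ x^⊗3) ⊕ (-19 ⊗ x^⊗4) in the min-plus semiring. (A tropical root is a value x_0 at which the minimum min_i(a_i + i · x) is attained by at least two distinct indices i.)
Roots: {1, 3, 5, 8}

Each tropical root is a break point of the lower envelope of the lines y = a_i + i · x (there are 5 lines, with slopes 0, 1, ..., 4). Only the lines that attain the minimum somewhere contribute to roots; other lines are dominated. Here the surviving (envelope) indices are i = 4, i = 3, i = 2, i = 1, i = 0.
Intersections between consecutive envelope lines give the roots: for adjacent envelope indices i < j the intersection is x = (a_i − a_j) / (j − i). Reading off the sorted break points: {1, 3, 5, 8}.
Verification: at each break x_0, at least two indices attain the minimum of min_i(a_i + i · x_0).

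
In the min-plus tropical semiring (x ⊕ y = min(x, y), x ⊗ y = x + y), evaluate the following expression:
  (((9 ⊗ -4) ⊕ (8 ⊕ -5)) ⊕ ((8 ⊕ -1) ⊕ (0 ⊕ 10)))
(((9 ⊗ -4) ⊕ (8 ⊕ -5)) ⊕ ((8 ⊕ -1) ⊕ (0 ⊕ 10))) = -5

Expand innermost to outermost. Recall ⊕ takes the minimum of its arguments and ⊗ takes their sum. Working out the expression (((9 ⊗ -4) ⊕ (8 ⊕ -5)) ⊕ ((8 ⊕ -1) ⊕ (0 ⊕ 10))) gives -5.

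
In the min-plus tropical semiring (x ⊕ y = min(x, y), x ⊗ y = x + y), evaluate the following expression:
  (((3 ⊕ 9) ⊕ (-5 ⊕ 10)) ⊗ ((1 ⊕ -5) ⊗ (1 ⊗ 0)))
(((3 ⊕ 9) ⊕ (-5 ⊕ 10)) ⊗ ((1 ⊕ -5) ⊗ (1 ⊗ 0))) = -9

Expand innermost to outermost. Recall ⊕ takes the minimum of its arguments and ⊗ takes their sum. Working out the expression (((3 ⊕ 9) ⊕ (-5 ⊕ 10)) ⊗ ((1 ⊕ -5) ⊗ (1 ⊗ 0))) gives -9.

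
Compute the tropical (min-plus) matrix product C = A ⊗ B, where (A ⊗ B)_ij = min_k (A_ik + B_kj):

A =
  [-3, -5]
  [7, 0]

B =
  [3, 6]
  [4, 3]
A ⊗ B =
  [-1, -2]
  [4, 3]

Apply the min-plus product entry-by-entry:
  C[0][0] = min over k of (A[0][0] + B[0][0] = -3 + 3 = 0, A[0][1] + B[1][0] = -5 + 4 = -1) = -1 (attained at k = 1)
  C[0][1] = min over k of (A[0][0] + B[0][1] = -3 + 6 = 3, A[0][1] + B[1][1] = -5 + 3 = -2) = -2 (attained at k = 1)
  C[1][0] = min over k of (A[1][0] + B[0][0] = 7 + 3 = 10, A[1][1] + B[1][0] = 0 + 4 = 4) = 4 (attained at k = 1)
  C[1][1] = min over k of (A[1][0] + B[0][1] = 7 + 6 = 13, A[1][1] + B[1][1] = 0 + 3 = 3) = 3 (attained at k = 1)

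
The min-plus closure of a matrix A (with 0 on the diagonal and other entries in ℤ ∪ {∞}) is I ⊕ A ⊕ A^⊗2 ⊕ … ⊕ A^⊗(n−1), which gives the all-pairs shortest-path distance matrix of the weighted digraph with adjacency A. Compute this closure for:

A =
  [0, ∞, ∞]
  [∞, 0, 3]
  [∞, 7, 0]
Closure =
  [0, ∞, ∞]
  [∞, 0, 3]
  [∞, 7, 0]

This is the Floyd-Warshall all-pairs shortest-path computation. For each intermediate vertex k = 0, 1, …, 2, update dist[i][j] ← min(dist[i][j], dist[i][k] + dist[k][j]). The final matrix gives, for each (i, j), the minimum total weight of any directed path from i to j (possibly empty when i = j).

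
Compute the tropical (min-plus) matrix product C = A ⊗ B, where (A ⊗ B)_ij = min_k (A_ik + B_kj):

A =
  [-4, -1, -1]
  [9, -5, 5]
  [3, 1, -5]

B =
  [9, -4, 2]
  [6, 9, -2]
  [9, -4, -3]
A ⊗ B =
  [5, -8, -4]
  [1, 1, -7]
  [4, -9, -8]

Apply the min-plus product entry-by-entry:
  C[0][0] = min over k of (A[0][0] + B[0][0] = -4 + 9 = 5, A[0][1] + B[1][0] = -1 + 6 = 5, A[0][2] + B[2][0] = -1 + 9 = 8) = 5 (attained at k = 0)
  C[0][1] = min over k of (A[0][0] + B[0][1] = -4 + -4 = -8, A[0][1] + B[1][1] = -1 + 9 = 8, A[0][2] + B[2][1] = -1 + -4 = -5) = -8 (attained at k = 0)
  C[0][2] = min over k of (A[0][0] + B[0][2] = -4 + 2 = -2, A[0][1] + B[1][2] = -1 + -2 = -3, A[0][2] + B[2][2] = -1 + -3 = -4) = -4 (attained at k = 2)
  C[1][0] = min over k of (A[1][0] + B[0][0] = 9 + 9 = 18, A[1][1] + B[1][0] = -5 + 6 = 1, A[1][2] + B[2][0] = 5 + 9 = 14) = 1 (attained at k = 1)
  C[1][1] = min over k of (A[1][0] + B[0][1] = 9 + -4 = 5, A[1][1] + B[1][1] = -5 + 9 = 4, A[1][2] + B[2][1] = 5 + -4 = 1) = 1 (attained at k = 2)
  C[1][2] = min over k of (A[1][0] + B[0][2] = 9 + 2 = 11, A[1][1] + B[1][2] = -5 + -2 = -7, A[1][2] + B[2][2] = 5 + -3 = 2) = -7 (attained at k = 1)
  C[2][0] = min over k of (A[2][0] + B[0][0] = 3 + 9 = 12, A[2][1] + B[1][0] = 1 + 6 = 7, A[2][2] + B[2][0] = -5 + 9 = 4) = 4 (attained at k = 2)
  C[2][1] = min over k of (A[2][0] + B[0][1] = 3 + -4 = -1, A[2][1] + B[1][1] = 1 + 9 = 10, A[2][2] + B[2][1] = -5 + -4 = -9) = -9 (attained at k = 2)
  C[2][2] = min over k of (A[2][0] + B[0][2] = 3 + 2 = 5, A[2][1] + B[1][2] = 1 + -2 = -1, A[2][2] + B[2][2] = -5 + -3 = -8) = -8 (attained at k = 2)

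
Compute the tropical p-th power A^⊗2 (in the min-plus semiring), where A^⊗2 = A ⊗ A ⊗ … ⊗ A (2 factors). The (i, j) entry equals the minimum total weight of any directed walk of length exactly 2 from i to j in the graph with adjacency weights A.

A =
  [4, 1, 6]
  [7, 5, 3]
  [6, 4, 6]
A^⊗2 =
  [8, 5, 4]
  [9, 7, 8]
  [10, 7, 7]

Each entry (A^⊗2)_ij equals the minimum over all length-2 walks i = v_0 → v_1 → … → v_2 = j of Σ_t A[v_t][v_{t+1}]. For example, for (i, j) = (0, 2) we minimise over 3 possible intermediate vertex sequences; the minimum is 4, attained along the walk 0 → 1 → 2.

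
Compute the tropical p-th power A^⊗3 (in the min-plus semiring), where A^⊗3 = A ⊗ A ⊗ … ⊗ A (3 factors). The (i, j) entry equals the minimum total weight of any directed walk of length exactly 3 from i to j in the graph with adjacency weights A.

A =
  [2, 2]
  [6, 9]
A^⊗3 =
  [6, 6]
  [10, 10]

Each entry (A^⊗3)_ij equals the minimum over all length-3 walks i = v_0 → v_1 → … → v_3 = j of Σ_t A[v_t][v_{t+1}]. For example, for (i, j) = (0, 1) we minimise over 4 possible intermediate vertex sequences; the minimum is 6, attained along the walk 0 → 0 → 0 → 1.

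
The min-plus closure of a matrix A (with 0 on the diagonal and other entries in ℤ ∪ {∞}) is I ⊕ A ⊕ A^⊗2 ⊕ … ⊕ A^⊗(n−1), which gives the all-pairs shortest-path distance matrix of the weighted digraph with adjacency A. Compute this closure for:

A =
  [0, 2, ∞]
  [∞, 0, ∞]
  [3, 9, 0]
Closure =
  [0, 2, ∞]
  [∞, 0, ∞]
  [3, 5, 0]

This is the Floyd-Warshall all-pairs shortest-path computation. For each intermediate vertex k = 0, 1, …, 2, update dist[i][j] ← min(dist[i][j], dist[i][k] + dist[k][j]). The final matrix gives, for each (i, j), the minimum total weight of any directed path from i to j (possibly empty when i = j).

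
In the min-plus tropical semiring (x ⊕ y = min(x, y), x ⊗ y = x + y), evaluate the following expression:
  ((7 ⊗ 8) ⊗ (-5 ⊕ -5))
((7 ⊗ 8) ⊗ (-5 ⊕ -5)) = 10

Expand innermost to outermost. Recall ⊕ takes the minimum of its arguments and ⊗ takes their sum. Working out the expression ((7 ⊗ 8) ⊗ (-5 ⊕ -5)) gives 10.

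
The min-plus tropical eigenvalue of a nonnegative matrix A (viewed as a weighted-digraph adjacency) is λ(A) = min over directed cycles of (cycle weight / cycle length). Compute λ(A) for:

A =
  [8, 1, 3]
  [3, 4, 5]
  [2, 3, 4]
λ(A) = 2

Enumerate directed cycles and compute their means (weight / length). Sample:
  cycle 0 → 0: weight = 8, length = 1, mean = 8/1 ≈ 8.000
  cycle 1 → 1: weight = 4, length = 1, mean = 4/1 ≈ 4.000
  cycle 2 → 2: weight = 4, length = 1, mean = 4/1 ≈ 4.000
  cycle 0 → 1 → 0: weight = 4, length = 2, mean = 4/2 ≈ 2.000
  cycle 0 → 2 → 0: weight = 5, length = 2, mean = 5/2 ≈ 2.500
  cycle 1 → 0 → 1: weight = 4, length = 2, mean = 4/2 ≈ 2.000
Minimum mean = 2.000, attained e.g. along the cycle 0 → 1 → 0 with weight 4 and length 2. So λ(A) = 4/2 = 2.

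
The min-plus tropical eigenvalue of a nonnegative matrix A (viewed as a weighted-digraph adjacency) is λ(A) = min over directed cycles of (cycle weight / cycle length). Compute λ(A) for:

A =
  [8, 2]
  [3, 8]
λ(A) = 5/2

Enumerate directed cycles and compute their means (weight / length). Sample:
  cycle 0 → 0: weight = 8, length = 1, mean = 8/1 ≈ 8.000
  cycle 1 → 1: weight = 8, length = 1, mean = 8/1 ≈ 8.000
  cycle 0 → 1 → 0: weight = 5, length = 2, mean = 5/2 ≈ 2.500
  cycle 1 → 0 → 1: weight = 5, length = 2, mean = 5/2 ≈ 2.500
Minimum mean = 2.500, attained e.g. along the cycle 0 → 1 → 0 with weight 5 and length 2. So λ(A) = 5/2 = 5/2.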